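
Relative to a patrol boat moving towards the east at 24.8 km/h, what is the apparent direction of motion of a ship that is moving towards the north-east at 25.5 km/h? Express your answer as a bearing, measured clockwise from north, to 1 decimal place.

Taking east as x and north as y: ship velocity = (18.031, 18.031) km/h; patrol boat velocity = (24.800, 0.000) km/h.
Velocity of ship relative to patrol boat = (18.031, 18.031) − (24.800, 0.000) = (-6.769, 18.031) km/h.
Bearing = atan2(-6.77, 18.03) = 339.42° clockwise from north.

339.4°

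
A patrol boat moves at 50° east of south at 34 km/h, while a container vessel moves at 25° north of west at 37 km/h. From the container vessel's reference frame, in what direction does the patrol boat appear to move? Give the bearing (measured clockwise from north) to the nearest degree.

122°

Taking east as x and north as y: patrol boat velocity = (26.046, -21.855) km/h; container vessel velocity = (-33.533, 15.637) km/h.
Velocity of patrol boat relative to container vessel = (26.046, -21.855) − (-33.533, 15.637) = (59.579, -37.492) km/h.
Bearing = atan2(59.58, -37.49) = 122.18° clockwise from north.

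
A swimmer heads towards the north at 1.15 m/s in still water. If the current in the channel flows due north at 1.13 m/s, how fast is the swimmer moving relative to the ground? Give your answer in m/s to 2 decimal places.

Taking east as x and north as y: velocity relative to the water = (0.000, 1.150) m/s; the water relative to ground = (0.000, 1.130) m/s.
Velocity relative to ground = (0.000, 1.150) + (0.000, 1.130) = (0.000, 2.280) m/s.
Speed = |(0.000, 2.280)| = 2.280 m/s.

2.28 m/s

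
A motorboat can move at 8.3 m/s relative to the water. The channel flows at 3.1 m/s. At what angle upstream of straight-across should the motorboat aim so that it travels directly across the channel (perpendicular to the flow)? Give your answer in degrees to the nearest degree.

22°

To cancel the current, the upstream component of the motorboat's velocity must equal the flow: 8.3 sin θ = 3.1.
sin θ = 3.1 / 8.3 = 0.3735.
θ = arcsin(0.3735) = 21.931°.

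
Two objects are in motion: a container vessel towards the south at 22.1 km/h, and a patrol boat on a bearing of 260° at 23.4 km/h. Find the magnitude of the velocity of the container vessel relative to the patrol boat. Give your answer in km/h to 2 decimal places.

Taking east as x and north as y: container vessel velocity = (0.000, -22.100) km/h; patrol boat velocity = (-23.045, -4.063) km/h.
Velocity of container vessel relative to patrol boat = (0.000, -22.100) − (-23.045, -4.063) = (23.045, -18.037) km/h.
Magnitude = |(23.045, -18.037)| = 29.264 km/h.

29.26 km/h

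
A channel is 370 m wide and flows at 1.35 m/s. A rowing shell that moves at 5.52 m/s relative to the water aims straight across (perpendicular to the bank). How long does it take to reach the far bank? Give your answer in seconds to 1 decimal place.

67.0 s

The component of the rowing shell's velocity perpendicular to the bank is 5.52 m/s.
The current is parallel to the bank, so it does not affect the crossing time.
Time = 370 / 5.520 = 67.029 s.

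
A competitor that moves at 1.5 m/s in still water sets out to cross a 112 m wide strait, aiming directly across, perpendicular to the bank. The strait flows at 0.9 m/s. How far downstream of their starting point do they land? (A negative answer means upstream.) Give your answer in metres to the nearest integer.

67 m

Perpendicular speed = 1.500 m/s; crossing time = 112 / 1.500 = 74.667 s.
Net downstream speed = 0.900 m/s.
Drift = 0.900 × 74.667 = 67.200 m (downstream).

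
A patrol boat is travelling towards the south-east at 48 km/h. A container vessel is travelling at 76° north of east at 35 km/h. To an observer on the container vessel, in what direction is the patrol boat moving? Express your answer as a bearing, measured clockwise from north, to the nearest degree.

159°

Taking east as x and north as y: patrol boat velocity = (33.941, -33.941) km/h; container vessel velocity = (8.467, 33.960) km/h.
Velocity of patrol boat relative to container vessel = (33.941, -33.941) − (8.467, 33.960) = (25.474, -67.901) km/h.
Bearing = atan2(25.47, -67.90) = 159.44° clockwise from north.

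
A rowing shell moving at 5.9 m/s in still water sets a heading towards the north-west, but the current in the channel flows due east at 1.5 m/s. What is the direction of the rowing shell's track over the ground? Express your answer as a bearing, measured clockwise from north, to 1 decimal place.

327.4°

Taking east as x and north as y: velocity relative to the water = (-4.172, 4.172) m/s; the water relative to ground = (1.500, 0.000) m/s.
Velocity relative to ground = (-4.172, 4.172) + (1.500, 0.000) = (-2.672, 4.172) m/s.
Bearing = atan2(-2.67, 4.17) = 327.36° clockwise from north.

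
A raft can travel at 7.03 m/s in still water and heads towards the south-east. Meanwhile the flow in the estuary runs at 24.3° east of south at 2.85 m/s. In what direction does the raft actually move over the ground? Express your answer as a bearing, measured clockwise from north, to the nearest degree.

Taking east as x and north as y: velocity relative to the water = (4.971, -4.971) m/s; the water relative to ground = (1.173, -2.597) m/s.
Velocity relative to ground = (4.971, -4.971) + (1.173, -2.597) = (6.144, -7.568) m/s.
Bearing = atan2(6.14, -7.57) = 140.93° clockwise from north.

141°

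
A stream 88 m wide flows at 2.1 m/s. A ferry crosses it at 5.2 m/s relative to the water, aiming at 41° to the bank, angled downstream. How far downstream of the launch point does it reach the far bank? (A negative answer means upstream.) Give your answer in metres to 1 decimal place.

155.4 m

Perpendicular speed = 3.412 m/s; crossing time = 88 / 3.412 = 25.795 s.
Net downstream speed = 6.024 m/s.
Drift = 6.024 × 25.795 = 155.402 m (downstream).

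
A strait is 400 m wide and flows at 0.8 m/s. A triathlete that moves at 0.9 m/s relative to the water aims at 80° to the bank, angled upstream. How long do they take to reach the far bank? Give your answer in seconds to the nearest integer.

The component of the triathlete's velocity perpendicular to the bank is 0.9 × sin 80° = 0.886 m/s.
The flow acts along the bank and has no component across it.
Time = 400 / 0.886 = 451.301 s.

451 s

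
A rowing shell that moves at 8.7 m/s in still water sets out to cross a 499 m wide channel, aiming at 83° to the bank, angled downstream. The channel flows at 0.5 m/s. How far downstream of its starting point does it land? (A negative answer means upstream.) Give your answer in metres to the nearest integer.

90 m

Perpendicular speed = 8.635 m/s; crossing time = 499 / 8.635 = 57.787 s.
Net downstream speed = 1.560 m/s.
Drift = 1.560 × 57.787 = 90.163 m (downstream).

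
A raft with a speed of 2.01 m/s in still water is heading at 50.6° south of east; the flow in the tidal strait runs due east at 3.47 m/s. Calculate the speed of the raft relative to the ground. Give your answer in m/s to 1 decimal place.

5.0 m/s

Taking east as x and north as y: velocity relative to the water = (1.276, -1.553) m/s; the water relative to ground = (3.470, 0.000) m/s.
Velocity relative to ground = (1.276, -1.553) + (3.470, 0.000) = (4.746, -1.553) m/s.
Speed = |(4.746, -1.553)| = 4.994 m/s.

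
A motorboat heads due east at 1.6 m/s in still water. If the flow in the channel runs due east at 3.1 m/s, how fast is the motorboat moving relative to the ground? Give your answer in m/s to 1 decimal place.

Taking east as x and north as y: velocity relative to the water = (1.600, 0.000) m/s; the water relative to ground = (3.100, 0.000) m/s.
Velocity relative to ground = (1.600, 0.000) + (3.100, 0.000) = (4.700, 0.000) m/s.
Speed = |(4.700, 0.000)| = 4.700 m/s.

4.7 m/s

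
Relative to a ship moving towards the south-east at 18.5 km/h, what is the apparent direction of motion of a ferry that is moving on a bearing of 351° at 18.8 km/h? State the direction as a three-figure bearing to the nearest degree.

Taking east as x and north as y: ferry velocity = (-2.941, 18.569) km/h; ship velocity = (13.081, -13.081) km/h.
Velocity of ferry relative to ship = (-2.941, 18.569) − (13.081, -13.081) = (-16.022, 31.650) km/h.
Bearing = atan2(-16.02, 31.65) = 333.15° clockwise from north.

333°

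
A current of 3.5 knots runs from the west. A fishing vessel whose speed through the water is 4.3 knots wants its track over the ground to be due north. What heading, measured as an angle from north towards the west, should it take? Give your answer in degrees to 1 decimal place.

The current pushes perpendicular to the desired track; the heading must have a component into the current equal to 3.5 knots: 4.3 sin θ = 3.5.
sin θ = 0.8140, so θ = 54.484°.

54.5°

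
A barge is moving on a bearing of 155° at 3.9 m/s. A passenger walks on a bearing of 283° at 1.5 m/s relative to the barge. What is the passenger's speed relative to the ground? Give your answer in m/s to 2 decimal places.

3.20 m/s

Taking east as x and north as y: barge velocity = (1.648, -3.535) m/s; passenger velocity relative to barge = (-1.462, 0.337) m/s.
Velocity relative to ground = (1.648, -3.535) + (-1.462, 0.337) = (0.187, -3.197) m/s.
Speed = |(0.187, -3.197)| = 3.203 m/s.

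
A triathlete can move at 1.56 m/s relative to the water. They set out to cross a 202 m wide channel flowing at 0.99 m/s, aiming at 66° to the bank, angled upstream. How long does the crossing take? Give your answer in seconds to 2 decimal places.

141.74 s

The component of the triathlete's velocity perpendicular to the bank is 1.56 × sin 66° = 1.425 m/s.
Only the cross-stream component determines the crossing time; the current contributes nothing perpendicular to the bank.
Time = 202 / 1.425 = 141.741 s.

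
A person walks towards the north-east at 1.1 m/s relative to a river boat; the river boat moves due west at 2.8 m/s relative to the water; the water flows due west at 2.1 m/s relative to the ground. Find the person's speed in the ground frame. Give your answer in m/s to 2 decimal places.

In east/north components (m/s): person relative to river boat = (0.778, 0.778); river boat relative to water = (-2.800, 0.000); water relative to ground = (-2.100, 0.000).
Sum = (-4.122, 0.778) m/s.
Speed = |(-4.122, 0.778)| = 4.195 m/s.

4.19 m/s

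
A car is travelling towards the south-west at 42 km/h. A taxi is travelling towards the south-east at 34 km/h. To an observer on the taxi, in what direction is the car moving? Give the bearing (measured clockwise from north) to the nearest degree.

Taking east as x and north as y: car velocity = (-29.698, -29.698) km/h; taxi velocity = (24.042, -24.042) km/h.
Velocity of car relative to taxi = (-29.698, -29.698) − (24.042, -24.042) = (-53.740, -5.657) km/h.
Bearing = atan2(-53.74, -5.66) = 263.99° clockwise from north.

264°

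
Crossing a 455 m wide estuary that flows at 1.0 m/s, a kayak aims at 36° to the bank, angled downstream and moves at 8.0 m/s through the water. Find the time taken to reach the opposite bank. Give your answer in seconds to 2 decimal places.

96.76 s

The component of the kayak's velocity perpendicular to the bank is 8.0 × sin 36° = 4.702 m/s.
The current is parallel to the bank, so it does not affect the crossing time.
Time = 455 / 4.702 = 96.762 s.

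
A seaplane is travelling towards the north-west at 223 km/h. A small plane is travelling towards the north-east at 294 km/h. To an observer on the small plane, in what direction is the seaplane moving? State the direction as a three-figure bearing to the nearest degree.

262°

Taking east as x and north as y: seaplane velocity = (-157.685, 157.685) km/h; small plane velocity = (207.889, 207.889) km/h.
Velocity of seaplane relative to small plane = (-157.685, 157.685) − (207.889, 207.889) = (-365.574, -50.205) km/h.
Bearing = atan2(-365.57, -50.20) = 262.18° clockwise from north.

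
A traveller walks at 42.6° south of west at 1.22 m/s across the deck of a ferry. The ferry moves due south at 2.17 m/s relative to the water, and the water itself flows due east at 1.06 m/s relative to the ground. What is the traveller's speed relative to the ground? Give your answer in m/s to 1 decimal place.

In east/north components (m/s): traveller relative to ferry = (-0.898, -0.826); ferry relative to water = (0.000, -2.170); water relative to ground = (1.060, 0.000).
Sum = (0.162, -2.996) m/s.
Speed = |(0.162, -2.996)| = 3.000 m/s.

3.0 m/s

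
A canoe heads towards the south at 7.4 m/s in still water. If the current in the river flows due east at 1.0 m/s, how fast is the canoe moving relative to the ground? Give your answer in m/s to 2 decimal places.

7.47 m/s

Taking east as x and north as y: velocity relative to the water = (0.000, -7.400) m/s; the water relative to ground = (1.000, 0.000) m/s.
Velocity relative to ground = (0.000, -7.400) + (1.000, 0.000) = (1.000, -7.400) m/s.
Speed = |(1.000, -7.400)| = 7.467 m/s.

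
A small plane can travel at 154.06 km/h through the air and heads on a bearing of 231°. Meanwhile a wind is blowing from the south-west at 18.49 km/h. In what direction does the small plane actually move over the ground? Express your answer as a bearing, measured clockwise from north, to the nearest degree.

232°

Taking east as x and north as y: velocity relative to the air = (-119.727, -96.953) km/h; the air relative to ground = (13.074, 13.074) km/h.
Velocity relative to ground = (-119.727, -96.953) + (13.074, 13.074) = (-106.653, -83.879) km/h.
Bearing = atan2(-106.65, -83.88) = 231.82° clockwise from north.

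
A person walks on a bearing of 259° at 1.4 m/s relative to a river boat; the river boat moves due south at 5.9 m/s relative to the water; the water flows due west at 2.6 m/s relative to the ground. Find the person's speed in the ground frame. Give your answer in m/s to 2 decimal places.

7.34 m/s

In east/north components (m/s): person relative to river boat = (-1.374, -0.267); river boat relative to water = (0.000, -5.900); water relative to ground = (-2.600, 0.000).
Sum = (-3.974, -6.167) m/s.
Speed = |(-3.974, -6.167)| = 7.337 m/s.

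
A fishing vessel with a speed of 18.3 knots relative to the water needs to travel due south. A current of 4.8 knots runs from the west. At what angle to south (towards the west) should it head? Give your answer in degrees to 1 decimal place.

15.2°

The current pushes perpendicular to the desired track; the heading must have a component into the current equal to 4.8 knots: 18.3 sin θ = 4.8.
sin θ = 0.2623, so θ = 15.206°.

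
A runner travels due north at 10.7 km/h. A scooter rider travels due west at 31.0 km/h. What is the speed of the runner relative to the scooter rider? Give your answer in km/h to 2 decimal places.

32.79 km/h

Taking east as x and north as y: runner velocity = (0.000, 10.700) km/h; scooter rider velocity = (-31.000, 0.000) km/h.
Velocity of runner relative to scooter rider = (0.000, 10.700) − (-31.000, 0.000) = (31.000, 10.700) km/h.
Magnitude = |(31.000, 10.700)| = 32.795 km/h.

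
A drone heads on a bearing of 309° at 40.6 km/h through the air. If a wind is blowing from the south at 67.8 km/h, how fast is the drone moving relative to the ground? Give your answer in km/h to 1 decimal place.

Taking east as x and north as y: velocity relative to the air = (-31.552, 25.550) km/h; the air relative to ground = (0.000, 67.800) km/h.
Velocity relative to ground = (-31.552, 25.550) + (0.000, 67.800) = (-31.552, 93.350) km/h.
Speed = |(-31.552, 93.350)| = 98.538 km/h.

98.5 km/h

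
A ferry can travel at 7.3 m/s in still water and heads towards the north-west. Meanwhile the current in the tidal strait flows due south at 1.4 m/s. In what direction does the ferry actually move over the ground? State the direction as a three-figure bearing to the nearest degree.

306°

Taking east as x and north as y: velocity relative to the water = (-5.162, 5.162) m/s; the water relative to ground = (0.000, -1.400) m/s.
Velocity relative to ground = (-5.162, 5.162) + (0.000, -1.400) = (-5.162, 3.762) m/s.
Bearing = atan2(-5.16, 3.76) = 306.08° clockwise from north.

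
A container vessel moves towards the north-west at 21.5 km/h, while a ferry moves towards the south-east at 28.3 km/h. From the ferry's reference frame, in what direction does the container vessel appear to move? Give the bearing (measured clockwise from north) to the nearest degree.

Taking east as x and north as y: container vessel velocity = (-15.203, 15.203) km/h; ferry velocity = (20.011, -20.011) km/h.
Velocity of container vessel relative to ferry = (-15.203, 15.203) − (20.011, -20.011) = (-35.214, 35.214) km/h.
Bearing = atan2(-35.21, 35.21) = 315.00° clockwise from north.

315°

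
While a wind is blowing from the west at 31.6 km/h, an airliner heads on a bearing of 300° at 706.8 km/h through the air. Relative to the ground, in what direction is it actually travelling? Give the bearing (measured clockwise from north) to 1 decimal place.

Taking east as x and north as y: velocity relative to the air = (-612.107, 353.400) km/h; the air relative to ground = (31.600, 0.000) km/h.
Velocity relative to ground = (-612.107, 353.400) + (31.600, 0.000) = (-580.507, 353.400) km/h.
Bearing = atan2(-580.51, 353.40) = 301.33° clockwise from north.

301.3°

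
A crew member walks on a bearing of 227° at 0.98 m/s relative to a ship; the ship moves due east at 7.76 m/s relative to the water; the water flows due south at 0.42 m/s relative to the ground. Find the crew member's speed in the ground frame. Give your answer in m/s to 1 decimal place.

7.1 m/s

In east/north components (m/s): crew member relative to ship = (-0.717, -0.668); ship relative to water = (7.760, 0.000); water relative to ground = (0.000, -0.420).
Sum = (7.043, -1.088) m/s.
Speed = |(7.043, -1.088)| = 7.127 m/s.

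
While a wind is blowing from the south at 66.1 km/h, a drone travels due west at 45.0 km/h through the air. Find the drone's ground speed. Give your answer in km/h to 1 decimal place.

80.0 km/h

Taking east as x and north as y: velocity relative to the air = (-45.000, 0.000) km/h; the air relative to ground = (0.000, 66.100) km/h.
Velocity relative to ground = (-45.000, 0.000) + (0.000, 66.100) = (-45.000, 66.100) km/h.
Speed = |(-45.000, 66.100)| = 79.964 km/h.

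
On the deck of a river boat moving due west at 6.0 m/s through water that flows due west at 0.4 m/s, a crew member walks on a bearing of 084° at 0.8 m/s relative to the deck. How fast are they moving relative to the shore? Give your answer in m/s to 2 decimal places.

5.61 m/s

In east/north components (m/s): crew member relative to river boat = (0.796, 0.084); river boat relative to water = (-6.000, 0.000); water relative to ground = (-0.400, 0.000).
Sum = (-5.604, 0.084) m/s.
Speed = |(-5.604, 0.084)| = 5.605 m/s.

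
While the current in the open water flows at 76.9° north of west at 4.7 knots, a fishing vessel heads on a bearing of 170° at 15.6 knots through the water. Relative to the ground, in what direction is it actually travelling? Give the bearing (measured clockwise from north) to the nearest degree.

Taking east as x and north as y: velocity relative to the water = (2.709, -15.363) knots; the water relative to ground = (-1.065, 4.578) knots.
Velocity relative to ground = (2.709, -15.363) + (-1.065, 4.578) = (1.644, -10.785) knots.
Bearing = atan2(1.64, -10.79) = 171.33° clockwise from north.

171°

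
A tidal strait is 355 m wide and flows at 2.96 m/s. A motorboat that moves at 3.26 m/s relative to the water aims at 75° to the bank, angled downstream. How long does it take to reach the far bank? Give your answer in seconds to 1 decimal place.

112.7 s

The component of the motorboat's velocity perpendicular to the bank is 3.26 × sin 75° = 3.149 m/s.
The current is parallel to the bank, so it does not affect the crossing time.
Time = 355 / 3.149 = 112.737 s.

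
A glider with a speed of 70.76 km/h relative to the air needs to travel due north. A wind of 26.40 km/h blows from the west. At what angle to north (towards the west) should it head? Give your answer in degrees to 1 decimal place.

The wind pushes perpendicular to the desired track; the heading must have a component into the wind equal to 26.40 km/h: 70.76 sin θ = 26.40.
sin θ = 0.3731, so θ = 21.906°.

21.9°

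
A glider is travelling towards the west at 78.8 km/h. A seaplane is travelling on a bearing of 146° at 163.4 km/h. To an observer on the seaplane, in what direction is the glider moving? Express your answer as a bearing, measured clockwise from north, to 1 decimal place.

Taking east as x and north as y: glider velocity = (-78.800, 0.000) km/h; seaplane velocity = (91.372, -135.465) km/h.
Velocity of glider relative to seaplane = (-78.800, 0.000) − (91.372, -135.465) = (-170.172, 135.465) km/h.
Bearing = atan2(-170.17, 135.46) = 308.52° clockwise from north.

308.5°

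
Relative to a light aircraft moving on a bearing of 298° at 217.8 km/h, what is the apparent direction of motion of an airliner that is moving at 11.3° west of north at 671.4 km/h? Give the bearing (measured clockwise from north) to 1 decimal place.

Taking east as x and north as y: airliner velocity = (-131.558, 658.385) km/h; light aircraft velocity = (-192.306, 102.251) km/h.
Velocity of airliner relative to light aircraft = (-131.558, 658.385) − (-192.306, 102.251) = (60.748, 556.134) km/h.
Bearing = atan2(60.75, 556.13) = 6.23° clockwise from north.

006.2°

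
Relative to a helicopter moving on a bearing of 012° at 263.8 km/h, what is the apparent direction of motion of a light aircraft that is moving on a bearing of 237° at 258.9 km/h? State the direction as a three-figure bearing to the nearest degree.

Taking east as x and north as y: light aircraft velocity = (-217.132, -141.007) km/h; helicopter velocity = (54.847, 258.035) km/h.
Velocity of light aircraft relative to helicopter = (-217.132, -141.007) − (54.847, 258.035) = (-271.979, -399.042) km/h.
Bearing = atan2(-271.98, -399.04) = 214.28° clockwise from north.

214°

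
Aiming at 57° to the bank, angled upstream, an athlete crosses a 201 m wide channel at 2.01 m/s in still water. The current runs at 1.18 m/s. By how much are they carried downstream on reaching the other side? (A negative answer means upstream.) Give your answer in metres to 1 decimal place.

Perpendicular speed = 1.686 m/s; crossing time = 201 / 1.686 = 119.236 s.
Net downstream speed = 0.085 m/s.
Drift = 0.085 × 119.236 = 10.168 m (downstream).

10.2 m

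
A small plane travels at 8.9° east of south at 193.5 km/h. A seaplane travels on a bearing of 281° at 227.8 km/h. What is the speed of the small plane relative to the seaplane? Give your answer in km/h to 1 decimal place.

Taking east as x and north as y: small plane velocity = (29.936, -191.170) km/h; seaplane velocity = (-223.615, 43.466) km/h.
Velocity of small plane relative to seaplane = (29.936, -191.170) − (-223.615, 43.466) = (253.551, -234.637) km/h.
Magnitude = |(253.551, -234.637)| = 345.460 km/h.

345.5 km/h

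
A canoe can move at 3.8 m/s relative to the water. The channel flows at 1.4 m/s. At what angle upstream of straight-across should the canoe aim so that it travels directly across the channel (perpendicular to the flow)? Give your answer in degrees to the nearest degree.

22°

To cancel the current, the upstream component of the canoe's velocity must equal the flow: 3.8 sin θ = 1.4.
sin θ = 1.4 / 3.8 = 0.3684.
θ = arcsin(0.3684) = 21.618°.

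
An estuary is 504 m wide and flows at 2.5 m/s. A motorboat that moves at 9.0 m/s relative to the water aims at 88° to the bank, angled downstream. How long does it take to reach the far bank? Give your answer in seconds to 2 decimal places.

56.03 s

The component of the motorboat's velocity perpendicular to the bank is 9.0 × sin 88° = 8.995 m/s.
The current is parallel to the bank, so it does not affect the crossing time.
Time = 504 / 8.995 = 56.034 s.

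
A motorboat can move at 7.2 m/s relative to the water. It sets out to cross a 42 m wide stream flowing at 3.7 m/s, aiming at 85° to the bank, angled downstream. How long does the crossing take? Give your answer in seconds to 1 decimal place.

5.9 s

The component of the motorboat's velocity perpendicular to the bank is 7.2 × sin 85° = 7.173 m/s.
The current is parallel to the bank, so it does not affect the crossing time.
Time = 42 / 7.173 = 5.856 s.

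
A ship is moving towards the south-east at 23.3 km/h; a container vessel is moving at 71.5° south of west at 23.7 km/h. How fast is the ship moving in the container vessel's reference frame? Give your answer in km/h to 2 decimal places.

Taking east as x and north as y: ship velocity = (16.476, -16.476) km/h; container vessel velocity = (-7.520, -22.475) km/h.
Velocity of ship relative to container vessel = (16.476, -16.476) − (-7.520, -22.475) = (23.996, 6.000) km/h.
Magnitude = |(23.996, 6.000)| = 24.734 km/h.

24.73 km/h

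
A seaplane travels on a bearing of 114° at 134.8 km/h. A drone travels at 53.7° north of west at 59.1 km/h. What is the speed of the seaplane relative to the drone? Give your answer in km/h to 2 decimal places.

Taking east as x and north as y: seaplane velocity = (123.146, -54.828) km/h; drone velocity = (-34.988, 47.630) km/h.
Velocity of seaplane relative to drone = (123.146, -54.828) − (-34.988, 47.630) = (158.134, -102.458) km/h.
Magnitude = |(158.134, -102.458)| = 188.425 km/h.

188.43 km/h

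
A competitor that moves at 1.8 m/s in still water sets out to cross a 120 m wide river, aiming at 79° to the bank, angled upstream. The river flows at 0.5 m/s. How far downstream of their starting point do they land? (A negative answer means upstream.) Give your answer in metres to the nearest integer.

Perpendicular speed = 1.767 m/s; crossing time = 120 / 1.767 = 67.914 s.
Net downstream speed = 0.157 m/s.
Drift = 0.157 × 67.914 = 10.632 m (downstream).

11 m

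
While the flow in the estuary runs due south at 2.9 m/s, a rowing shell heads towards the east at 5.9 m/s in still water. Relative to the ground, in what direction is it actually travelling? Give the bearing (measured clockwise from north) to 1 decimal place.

Taking east as x and north as y: velocity relative to the water = (5.900, 0.000) m/s; the water relative to ground = (0.000, -2.900) m/s.
Velocity relative to ground = (5.900, 0.000) + (0.000, -2.900) = (5.900, -2.900) m/s.
Bearing = atan2(5.90, -2.90) = 116.18° clockwise from north.

116.2°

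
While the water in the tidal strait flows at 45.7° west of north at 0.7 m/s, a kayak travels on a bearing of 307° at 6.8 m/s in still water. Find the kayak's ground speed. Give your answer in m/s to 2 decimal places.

Taking east as x and north as y: velocity relative to the water = (-5.431, 4.092) m/s; the water relative to ground = (-0.501, 0.489) m/s.
Velocity relative to ground = (-5.431, 4.092) + (-0.501, 0.489) = (-5.932, 4.581) m/s.
Speed = |(-5.932, 4.581)| = 7.495 m/s.

7.49 m/s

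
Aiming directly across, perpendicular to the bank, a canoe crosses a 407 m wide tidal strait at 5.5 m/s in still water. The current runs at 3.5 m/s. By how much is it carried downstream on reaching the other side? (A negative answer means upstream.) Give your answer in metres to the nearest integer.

Perpendicular speed = 5.500 m/s; crossing time = 407 / 5.500 = 74.000 s.
Net downstream speed = 3.500 m/s.
Drift = 3.500 × 74.000 = 259.000 m (downstream).

259 m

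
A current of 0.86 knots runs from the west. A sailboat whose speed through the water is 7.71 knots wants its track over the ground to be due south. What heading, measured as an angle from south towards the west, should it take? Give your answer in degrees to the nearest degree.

The current pushes perpendicular to the desired track; the heading must have a component into the current equal to 0.86 knots: 7.71 sin θ = 0.86.
sin θ = 0.1115, so θ = 6.404°.

6°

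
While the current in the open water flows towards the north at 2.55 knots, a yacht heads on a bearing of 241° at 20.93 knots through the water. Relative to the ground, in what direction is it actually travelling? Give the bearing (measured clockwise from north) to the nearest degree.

247°

Taking east as x and north as y: velocity relative to the water = (-18.306, -10.147) knots; the water relative to ground = (0.000, 2.550) knots.
Velocity relative to ground = (-18.306, -10.147) + (0.000, 2.550) = (-18.306, -7.597) knots.
Bearing = atan2(-18.31, -7.60) = 247.46° clockwise from north.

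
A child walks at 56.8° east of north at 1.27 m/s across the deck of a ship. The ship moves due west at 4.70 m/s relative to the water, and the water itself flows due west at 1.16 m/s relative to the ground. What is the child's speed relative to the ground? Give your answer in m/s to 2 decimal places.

In east/north components (m/s): child relative to ship = (1.063, 0.695); ship relative to water = (-4.700, 0.000); water relative to ground = (-1.160, 0.000).
Sum = (-4.797, 0.695) m/s.
Speed = |(-4.797, 0.695)| = 4.847 m/s.

4.85 m/s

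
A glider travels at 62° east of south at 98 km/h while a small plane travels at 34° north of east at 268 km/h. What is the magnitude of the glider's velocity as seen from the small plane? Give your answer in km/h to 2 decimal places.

238.26 km/h

Taking east as x and north as y: glider velocity = (86.529, -46.008) km/h; small plane velocity = (222.182, 149.864) km/h.
Velocity of glider relative to small plane = (86.529, -46.008) − (222.182, 149.864) = (-135.653, -195.872) km/h.
Magnitude = |(-135.653, -195.872)| = 238.260 km/h.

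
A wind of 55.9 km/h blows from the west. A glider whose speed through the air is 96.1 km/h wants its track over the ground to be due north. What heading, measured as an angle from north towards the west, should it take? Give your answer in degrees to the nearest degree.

36°

The wind pushes perpendicular to the desired track; the heading must have a component into the wind equal to 55.9 km/h: 96.1 sin θ = 55.9.
sin θ = 0.5817, so θ = 35.569°.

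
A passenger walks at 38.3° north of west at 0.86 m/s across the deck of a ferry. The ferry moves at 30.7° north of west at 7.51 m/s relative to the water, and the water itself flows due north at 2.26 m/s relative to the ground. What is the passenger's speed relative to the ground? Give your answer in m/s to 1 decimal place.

In east/north components (m/s): passenger relative to ferry = (-0.675, 0.533); ferry relative to water = (-6.457, 3.834); water relative to ground = (0.000, 2.260).
Sum = (-7.132, 6.627) m/s.
Speed = |(-7.132, 6.627)| = 9.736 m/s.

9.7 m/s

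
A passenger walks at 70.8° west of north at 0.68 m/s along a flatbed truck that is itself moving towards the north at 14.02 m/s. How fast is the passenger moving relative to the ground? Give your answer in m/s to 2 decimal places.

Taking east as x and north as y: flatbed truck velocity = (0.000, 14.020) m/s; passenger velocity relative to flatbed truck = (-0.642, 0.224) m/s.
Velocity relative to ground = (0.000, 14.020) + (-0.642, 0.224) = (-0.642, 14.244) m/s.
Speed = |(-0.642, 14.244)| = 14.258 m/s.

14.26 m/s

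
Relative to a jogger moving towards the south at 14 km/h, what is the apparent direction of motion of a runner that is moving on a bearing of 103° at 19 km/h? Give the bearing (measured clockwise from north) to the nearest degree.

062°

Taking east as x and north as y: runner velocity = (18.513, -4.274) km/h; jogger velocity = (0.000, -14.000) km/h.
Velocity of runner relative to jogger = (18.513, -4.274) − (0.000, -14.000) = (18.513, 9.726) km/h.
Bearing = atan2(18.51, 9.73) = 62.28° clockwise from north.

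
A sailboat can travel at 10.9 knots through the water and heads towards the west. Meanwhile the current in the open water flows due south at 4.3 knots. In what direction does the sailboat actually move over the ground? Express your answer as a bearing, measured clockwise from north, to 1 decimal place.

Taking east as x and north as y: velocity relative to the water = (-10.900, 0.000) knots; the water relative to ground = (0.000, -4.300) knots.
Velocity relative to ground = (-10.900, 0.000) + (0.000, -4.300) = (-10.900, -4.300) knots.
Bearing = atan2(-10.90, -4.30) = 248.47° clockwise from north.

248.5°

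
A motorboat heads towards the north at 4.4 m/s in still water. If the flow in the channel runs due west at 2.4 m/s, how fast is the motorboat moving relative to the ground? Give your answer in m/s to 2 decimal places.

5.01 m/s

Taking east as x and north as y: velocity relative to the water = (0.000, 4.400) m/s; the water relative to ground = (-2.400, 0.000) m/s.
Velocity relative to ground = (0.000, 4.400) + (-2.400, 0.000) = (-2.400, 4.400) m/s.
Speed = |(-2.400, 4.400)| = 5.012 m/s.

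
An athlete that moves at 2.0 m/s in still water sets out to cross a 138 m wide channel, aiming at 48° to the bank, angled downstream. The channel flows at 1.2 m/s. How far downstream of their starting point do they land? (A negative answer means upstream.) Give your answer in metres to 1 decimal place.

Perpendicular speed = 1.486 m/s; crossing time = 138 / 1.486 = 92.849 s.
Net downstream speed = 2.538 m/s.
Drift = 2.538 × 92.849 = 235.674 m (downstream).

235.7 m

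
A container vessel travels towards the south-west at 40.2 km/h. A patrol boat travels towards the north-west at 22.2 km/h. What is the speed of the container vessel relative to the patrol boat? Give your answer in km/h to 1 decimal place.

Taking east as x and north as y: container vessel velocity = (-28.426, -28.426) km/h; patrol boat velocity = (-15.698, 15.698) km/h.
Velocity of container vessel relative to patrol boat = (-28.426, -28.426) − (-15.698, 15.698) = (-12.728, -44.123) km/h.
Magnitude = |(-12.728, -44.123)| = 45.923 km/h.

45.9 km/h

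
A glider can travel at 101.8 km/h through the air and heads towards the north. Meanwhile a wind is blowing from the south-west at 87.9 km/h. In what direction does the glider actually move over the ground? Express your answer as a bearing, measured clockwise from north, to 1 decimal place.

Taking east as x and north as y: velocity relative to the air = (0.000, 101.800) km/h; the air relative to ground = (62.155, 62.155) km/h.
Velocity relative to ground = (0.000, 101.800) + (62.155, 62.155) = (62.155, 163.955) km/h.
Bearing = atan2(62.15, 163.95) = 20.76° clockwise from north.

020.8°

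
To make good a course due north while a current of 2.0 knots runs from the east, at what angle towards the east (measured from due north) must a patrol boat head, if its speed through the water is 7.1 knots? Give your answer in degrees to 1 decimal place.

The current pushes perpendicular to the desired track; the heading must have a component into the current equal to 2.0 knots: 7.1 sin θ = 2.0.
sin θ = 0.2817, so θ = 16.361°.

16.4°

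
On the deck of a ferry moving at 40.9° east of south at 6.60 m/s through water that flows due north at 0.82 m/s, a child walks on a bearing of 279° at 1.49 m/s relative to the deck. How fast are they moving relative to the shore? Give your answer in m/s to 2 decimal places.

4.86 m/s

In east/north components (m/s): child relative to ferry = (-1.472, 0.233); ferry relative to water = (4.321, -4.989); water relative to ground = (0.000, 0.820).
Sum = (2.850, -3.936) m/s.
Speed = |(2.850, -3.936)| = 4.859 m/s.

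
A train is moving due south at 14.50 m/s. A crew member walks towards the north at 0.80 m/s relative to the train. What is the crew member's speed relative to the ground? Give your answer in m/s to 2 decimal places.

Taking east as x and north as y: train velocity = (0.000, -14.500) m/s; crew member velocity relative to train = (0.000, 0.800) m/s.
Velocity relative to ground = (0.000, -14.500) + (0.000, 0.800) = (0.000, -13.700) m/s.
Speed = |(0.000, -13.700)| = 13.700 m/s.

13.70 m/s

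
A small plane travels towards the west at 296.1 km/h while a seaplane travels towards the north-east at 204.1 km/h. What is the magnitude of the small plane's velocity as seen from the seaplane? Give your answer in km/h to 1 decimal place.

Taking east as x and north as y: small plane velocity = (-296.100, 0.000) km/h; seaplane velocity = (144.320, 144.320) km/h.
Velocity of small plane relative to seaplane = (-296.100, 0.000) − (144.320, 144.320) = (-440.420, -144.320) km/h.
Magnitude = |(-440.420, -144.320)| = 463.464 km/h.

463.5 km/h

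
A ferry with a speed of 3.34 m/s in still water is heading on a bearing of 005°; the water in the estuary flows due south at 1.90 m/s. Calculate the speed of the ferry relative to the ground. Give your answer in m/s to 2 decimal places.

Taking east as x and north as y: velocity relative to the water = (0.291, 3.327) m/s; the water relative to ground = (0.000, -1.900) m/s.
Velocity relative to ground = (0.291, 3.327) + (0.000, -1.900) = (0.291, 1.427) m/s.
Speed = |(0.291, 1.427)| = 1.457 m/s.

1.46 m/s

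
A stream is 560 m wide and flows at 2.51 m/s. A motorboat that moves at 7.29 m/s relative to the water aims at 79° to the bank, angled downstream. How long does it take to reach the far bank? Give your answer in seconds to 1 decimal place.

The component of the motorboat's velocity perpendicular to the bank is 7.29 × sin 79° = 7.156 m/s.
Only the cross-stream component determines the crossing time; the current contributes nothing perpendicular to the bank.
Time = 560 / 7.156 = 78.255 s.

78.3 s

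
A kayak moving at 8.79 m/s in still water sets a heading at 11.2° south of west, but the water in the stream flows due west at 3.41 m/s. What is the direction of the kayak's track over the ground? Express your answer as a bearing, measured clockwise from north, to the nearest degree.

Taking east as x and north as y: velocity relative to the water = (-8.623, -1.707) m/s; the water relative to ground = (-3.410, 0.000) m/s.
Velocity relative to ground = (-8.623, -1.707) + (-3.410, 0.000) = (-12.033, -1.707) m/s.
Bearing = atan2(-12.03, -1.71) = 261.92° clockwise from north.

262°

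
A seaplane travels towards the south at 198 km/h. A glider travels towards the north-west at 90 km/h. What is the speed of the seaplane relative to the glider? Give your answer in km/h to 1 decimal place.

Taking east as x and north as y: seaplane velocity = (0.000, -198.000) km/h; glider velocity = (-63.640, 63.640) km/h.
Velocity of seaplane relative to glider = (0.000, -198.000) − (-63.640, 63.640) = (63.640, -261.640) km/h.
Magnitude = |(63.640, -261.640)| = 269.268 km/h.

269.3 km/h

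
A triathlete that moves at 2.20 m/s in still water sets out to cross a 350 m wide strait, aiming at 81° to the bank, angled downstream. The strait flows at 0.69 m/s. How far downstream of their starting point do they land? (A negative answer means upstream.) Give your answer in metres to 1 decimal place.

166.6 m

Perpendicular speed = 2.173 m/s; crossing time = 350 / 2.173 = 161.074 s.
Net downstream speed = 1.034 m/s.
Drift = 1.034 × 161.074 = 166.576 m (downstream).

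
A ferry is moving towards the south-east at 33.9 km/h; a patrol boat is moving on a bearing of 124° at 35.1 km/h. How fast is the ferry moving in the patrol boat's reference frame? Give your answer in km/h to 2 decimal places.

Taking east as x and north as y: ferry velocity = (23.971, -23.971) km/h; patrol boat velocity = (29.099, -19.628) km/h.
Velocity of ferry relative to patrol boat = (23.971, -23.971) − (29.099, -19.628) = (-5.128, -4.343) km/h.
Magnitude = |(-5.128, -4.343)| = 6.720 km/h.

6.72 km/h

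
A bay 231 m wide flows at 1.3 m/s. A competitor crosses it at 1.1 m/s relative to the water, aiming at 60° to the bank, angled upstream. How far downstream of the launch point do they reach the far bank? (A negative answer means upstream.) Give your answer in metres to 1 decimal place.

Perpendicular speed = 0.953 m/s; crossing time = 231 / 0.953 = 242.487 s.
Net downstream speed = 0.750 m/s.
Drift = 0.750 × 242.487 = 181.865 m (downstream).

181.9 m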